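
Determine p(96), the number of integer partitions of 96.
118114304

p(n) counts ways to write n as a sum of positive integers (order ignored).
Euler's pentagonal recurrence: p(k) = p(k-1) + p(k-2) - p(k-5) - p(k-7) + p(k-12) + p(k-15) - ... (offsets j(3j∓1)/2, signs ++--, p(0)=1, p(<0)=0).
DP table for k = 0..95: p(0)=1, p(1)=1, p(2)=2, p(3)=3, p(4)=5, p(5)=7, p(6)=11, p(7)=15, p(8)=22, p(9)=30, p(10)=42, p(11)=56, p(12)=77, p(13)=101, p(14)=135, p(15)=176, p(16)=231, p(17)=297, p(18)=385, p(19)=490, p(20)=627, p(21)=792, p(22)=1002, p(23)=1255, p(24)=1575, p(25)=1958, p(26)=2436, p(27)=3010, p(28)=3718, p(29)=4565, p(30)=5604, p(31)=6842, p(32)=8349, p(33)=10143, p(34)=12310, p(35)=14883, p(36)=17977, p(37)=21637, p(38)=26015, p(39)=31185, p(40)=37338, p(41)=44583, p(42)=53174, p(43)=63261, p(44)=75175, p(45)=89134, p(46)=105558, p(47)=124754, p(48)=147273, p(49)=173525, p(50)=204226, p(51)=239943, p(52)=281589, p(53)=329931, p(54)=386155, p(55)=451276, p(56)=526823, p(57)=614154, p(58)=715220, p(59)=831820, p(60)=966467, p(61)=1121505, p(62)=1300156, p(63)=1505499, p(64)=1741630, p(65)=2012558, p(66)=2323520, p(67)=2679689, p(68)=3087735, p(69)=3554345, p(70)=4087968, p(71)=4697205, p(72)=5392783, p(73)=6185689, p(74)=7089500, p(75)=8118264, p(76)=9289091, p(77)=10619863, p(78)=12132164, p(79)=13848650, p(80)=15796476, p(81)=18004327, p(82)=20506255, p(83)=23338469, p(84)=26543660, p(85)=30167357, p(86)=34262962, p(87)=38887673, p(88)=44108109, p(89)=49995925, p(90)=56634173, p(91)=64112359, p(92)=72533807, p(93)=82010177, p(94)=92669720, p(95)=104651419.
Final step: p(96) = p(95) + p(94) - p(91) - p(89) + p(84) + p(81) - p(74) - p(70) + p(61) + p(56) - p(45) - p(39) + p(26) + p(19) - p(4)
= 104651419 + 92669720 - 64112359 - 49995925 + 26543660 + 18004327 - 7089500 - 4087968 + 1121505 + 526823 - 89134 - 31185 + 2436 + 490 - 5
= 118114304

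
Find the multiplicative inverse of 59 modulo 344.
35

gcd(59, 344) = 1, so the inverse exists.
Extended Euclidean algorithm on (344, 59):
344 = 5 × 59 + 49  ⟹  49 = (1)·344 + (-5)·59
59 = 1 × 49 + 10  ⟹  10 = (-1)·344 + (6)·59
49 = 4 × 10 + 9  ⟹  9 = (5)·344 + (-29)·59
10 = 1 × 9 + 1  ⟹  1 = (-6)·344 + (35)·59
So (35)·59 ≡ 1 (mod 344), i.e. 59^(-1) ≡ 35 (mod 344).
Check: 59 × 35 = 2065 ≡ 1 (mod 344)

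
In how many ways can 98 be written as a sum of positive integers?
150198136

p(n) counts ways to write n as a sum of positive integers (order ignored).
Euler's pentagonal recurrence: p(k) = p(k-1) + p(k-2) - p(k-5) - p(k-7) + p(k-12) + p(k-15) - ... (offsets j(3j∓1)/2, signs ++--, p(0)=1, p(<0)=0).
DP table for k = 0..97: p(0)=1, p(1)=1, p(2)=2, p(3)=3, p(4)=5, p(5)=7, p(6)=11, p(7)=15, p(8)=22, p(9)=30, p(10)=42, p(11)=56, p(12)=77, p(13)=101, p(14)=135, p(15)=176, p(16)=231, p(17)=297, p(18)=385, p(19)=490, p(20)=627, p(21)=792, p(22)=1002, p(23)=1255, p(24)=1575, p(25)=1958, p(26)=2436, p(27)=3010, p(28)=3718, p(29)=4565, p(30)=5604, p(31)=6842, p(32)=8349, p(33)=10143, p(34)=12310, p(35)=14883, p(36)=17977, p(37)=21637, p(38)=26015, p(39)=31185, p(40)=37338, p(41)=44583, p(42)=53174, p(43)=63261, p(44)=75175, p(45)=89134, p(46)=105558, p(47)=124754, p(48)=147273, p(49)=173525, p(50)=204226, p(51)=239943, p(52)=281589, p(53)=329931, p(54)=386155, p(55)=451276, p(56)=526823, p(57)=614154, p(58)=715220, p(59)=831820, p(60)=966467, p(61)=1121505, p(62)=1300156, p(63)=1505499, p(64)=1741630, p(65)=2012558, p(66)=2323520, p(67)=2679689, p(68)=3087735, p(69)=3554345, p(70)=4087968, p(71)=4697205, p(72)=5392783, p(73)=6185689, p(74)=7089500, p(75)=8118264, p(76)=9289091, p(77)=10619863, p(78)=12132164, p(79)=13848650, p(80)=15796476, p(81)=18004327, p(82)=20506255, p(83)=23338469, p(84)=26543660, p(85)=30167357, p(86)=34262962, p(87)=38887673, p(88)=44108109, p(89)=49995925, p(90)=56634173, p(91)=64112359, p(92)=72533807, p(93)=82010177, p(94)=92669720, p(95)=104651419, p(96)=118114304, p(97)=133230930.
Final step: p(98) = p(97) + p(96) - p(93) - p(91) + p(86) + p(83) - p(76) - p(72) + p(63) + p(58) - p(47) - p(41) + p(28) + p(21) - p(6)
= 133230930 + 118114304 - 82010177 - 64112359 + 34262962 + 23338469 - 9289091 - 5392783 + 1505499 + 715220 - 124754 - 44583 + 3718 + 792 - 11
= 150198136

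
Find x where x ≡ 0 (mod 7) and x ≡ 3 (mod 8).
35

Using Chinese Remainder Theorem:
M = 7 × 8 = 56
M1 = 8, M2 = 7
y1 = 8^(-1) mod 7 = 1
y2 = 7^(-1) mod 8 = 7
x = (0×8×1 + 3×7×7) mod 56 = 35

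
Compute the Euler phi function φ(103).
102

103 = 103
φ(n) = n × ∏(1 - 1/p) for each prime p dividing n
φ(103) = 103 × (1 - 1/103) = 102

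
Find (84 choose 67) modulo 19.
0

Using Lucas' theorem:
Write n=84 and k=67 in base 19:
n in base 19: [4, 8]
k in base 19: [3, 10]
C(84,67) mod 19 = ∏ C(n_i, k_i) mod 19
Digit binomials (mod 19): C(4,3) = 4; C(8,10) = 0 (k_i > n_i)
Product: 4 × 0 = 0 ≡ 0 (mod 19)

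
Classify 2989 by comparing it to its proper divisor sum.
deficient

Proper divisors of 2989: sum = 1 + 7 + 49 + 61 + 427 = 545
Since 545 < 2989, 2989 is deficient.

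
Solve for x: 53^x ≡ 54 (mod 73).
10

Baby-step giant-step with step n = ⌈√73⌉ = 9.
Baby steps 53^j mod 73 (j:value) for j=0..8: 0:1, 1:53, 2:35, 3:30, 4:57, 5:28, 6:24, 7:31, 8:37.
Giant-step multiplier: 53^(-9) ≡ 53^(72-9) = 53^63 ≡ 51 (mod 73).
Giant steps γ_i = 54·51^i mod 73: γ_0=54, γ_1=53 (in table at j=1).
x = i·n + j = 1·9 + 1 = 10.
Check: 53^10 ≡ 54 (mod 73).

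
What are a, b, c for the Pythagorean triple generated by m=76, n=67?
(1287, 10184, 10265)

Euclid's formula: a = m² - n², b = 2mn, c = m² + n²
m = 76, n = 67
a = 76² - 67² = 5776 - 4489 = 1287
b = 2 × 76 × 67 = 10184
c = 76² + 67² = 5776 + 4489 = 10265
Verification: 1287² + 10184² = 1656369 + 103713856 = 105370225 = 10265² ✓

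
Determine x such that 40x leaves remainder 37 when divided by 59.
x ≡ 26 (mod 59)

gcd(40, 59) = 1, which divides 37, so solutions exist.
Find 40^(-1) mod 59 by the extended Euclidean algorithm:
59 = 1 × 40 + 19  ⟹  19 = (1)·59 + (-1)·40
40 = 2 × 19 + 2  ⟹  2 = (-2)·59 + (3)·40
19 = 9 × 2 + 1  ⟹  1 = (19)·59 + (-28)·40
So (-28)·40 ≡ 1 (mod 59), i.e. 40^(-1) ≡ -28 ≡ 31 (mod 59).
x ≡ 31 × 37 = 1147 ≡ 26 (mod 59).
Check: 40 × 26 = 1040 ≡ 37 (mod 59).
Unique solution: x ≡ 26 (mod 59)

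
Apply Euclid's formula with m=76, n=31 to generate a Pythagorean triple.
(4815, 4712, 6737)

Euclid's formula: a = m² - n², b = 2mn, c = m² + n²
m = 76, n = 31
a = 76² - 31² = 5776 - 961 = 4815
b = 2 × 76 × 31 = 4712
c = 76² + 31² = 5776 + 961 = 6737
Verification: 4815² + 4712² = 23184225 + 22202944 = 45387169 = 6737² ✓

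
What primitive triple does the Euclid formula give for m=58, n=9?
(3283, 1044, 3445)

Euclid's formula: a = m² - n², b = 2mn, c = m² + n²
m = 58, n = 9
a = 58² - 9² = 3364 - 81 = 3283
b = 2 × 58 × 9 = 1044
c = 58² + 9² = 3364 + 81 = 3445
Verification: 3283² + 1044² = 10778089 + 1089936 = 11868025 = 3445² ✓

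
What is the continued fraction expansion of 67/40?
[1; 1, 2, 13]

Euclidean algorithm steps:
67 = 1 × 40 + 27
40 = 1 × 27 + 13
27 = 2 × 13 + 1
13 = 13 × 1 + 0
Continued fraction: [1; 1, 2, 13]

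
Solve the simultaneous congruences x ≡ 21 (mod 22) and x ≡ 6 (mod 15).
21

Using Chinese Remainder Theorem:
M = 22 × 15 = 330
M1 = 15, M2 = 22
y1 = 15^(-1) mod 22 = 3
y2 = 22^(-1) mod 15 = 13
x = (21×15×3 + 6×22×13) mod 330 = 21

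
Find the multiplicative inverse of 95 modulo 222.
215

gcd(95, 222) = 1, so the inverse exists.
Extended Euclidean algorithm on (222, 95):
222 = 2 × 95 + 32  ⟹  32 = (1)·222 + (-2)·95
95 = 2 × 32 + 31  ⟹  31 = (-2)·222 + (5)·95
32 = 1 × 31 + 1  ⟹  1 = (3)·222 + (-7)·95
So (-7)·95 ≡ 1 (mod 222), i.e. 95^(-1) ≡ -7 ≡ 215 (mod 222).
Check: 95 × 215 = 20425 ≡ 1 (mod 222)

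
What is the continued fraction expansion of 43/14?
[3; 14]

Euclidean algorithm steps:
43 = 3 × 14 + 1
14 = 14 × 1 + 0
Continued fraction: [3; 14]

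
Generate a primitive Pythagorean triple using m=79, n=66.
(1885, 10428, 10597)

Euclid's formula: a = m² - n², b = 2mn, c = m² + n²
m = 79, n = 66
a = 79² - 66² = 6241 - 4356 = 1885
b = 2 × 79 × 66 = 10428
c = 79² + 66² = 6241 + 4356 = 10597
Verification: 1885² + 10428² = 3553225 + 108743184 = 112296409 = 10597² ✓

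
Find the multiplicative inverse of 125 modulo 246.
185

gcd(125, 246) = 1, so the inverse exists.
Extended Euclidean algorithm on (246, 125):
246 = 1 × 125 + 121  ⟹  121 = (1)·246 + (-1)·125
125 = 1 × 121 + 4  ⟹  4 = (-1)·246 + (2)·125
121 = 30 × 4 + 1  ⟹  1 = (31)·246 + (-61)·125
So (-61)·125 ≡ 1 (mod 246), i.e. 125^(-1) ≡ -61 ≡ 185 (mod 246).
Check: 125 × 185 = 23125 ≡ 1 (mod 246)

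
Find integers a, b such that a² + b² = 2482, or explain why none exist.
9² + 49² (a=9, b=49)

Factorization: 2482 = 2 × 17 × 73
By Fermat: n is sum of two squares iff every prime p ≡ 3 (mod 4) appears to even power.
All primes ≡ 3 (mod 4) appear to even power.
Search a = 0, 1, 2, … for 2482 - a² a perfect square: first hit at a = 9: 2482 - 81 = 2401 = 49².
2482 = 9² + 49² = 81 + 2401 ✓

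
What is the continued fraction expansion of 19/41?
[0; 2, 6, 3]

Euclidean algorithm steps:
19 = 0 × 41 + 19
41 = 2 × 19 + 3
19 = 6 × 3 + 1
3 = 3 × 1 + 0
Continued fraction: [0; 2, 6, 3]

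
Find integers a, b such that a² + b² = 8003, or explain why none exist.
Not possible

Factorization: 8003 = 53 × 151
By Fermat: n is sum of two squares iff every prime p ≡ 3 (mod 4) appears to even power.
Prime(s) ≡ 3 (mod 4) with odd exponent: [(151, 1)]
Therefore 8003 cannot be expressed as a² + b².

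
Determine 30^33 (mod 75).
0

Repeated squaring. Binary of 33 = 100001.
30^1 ≡ 30 (mod 75); 30^2 ≡ 0 (mod 75); 30^4 ≡ 0 (mod 75); 30^8 ≡ 0 (mod 75); 30^16 ≡ 0 (mod 75); 30^32 ≡ 0 (mod 75)
30^33 = 30^1 × 30^32 ≡ 0 (mod 75)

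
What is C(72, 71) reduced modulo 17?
4

Using Lucas' theorem:
Write n=72 and k=71 in base 17:
n in base 17: [4, 4]
k in base 17: [4, 3]
C(72,71) mod 17 = ∏ C(n_i, k_i) mod 17
Digit binomials (mod 17): C(4,4) = 1; C(4,3) = 4
Product: 1 × 4 = 4 ≡ 4 (mod 17)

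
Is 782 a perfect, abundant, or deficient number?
deficient

Proper divisors of 782: sum = 1 + 2 + 17 + 23 + 34 + 46 + 391 = 514
Since 514 < 782, 782 is deficient.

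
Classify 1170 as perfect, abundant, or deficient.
abundant

Proper divisors of 1170: sum = 1 + 2 + 3 + 5 + 6 + 9 + 10 + 13 + ... + 195 + 234 + 390 + 585 (23 divisors) = 2106
Since 2106 > 1170, 1170 is abundant.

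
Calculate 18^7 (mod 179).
115

Repeated squaring. Binary of 7 = 111.
18^1 ≡ 18 (mod 179); 18^2 ≡ 145 (mod 179); 18^4 ≡ 82 (mod 179)
18^7 = 18^1 × 18^2 × 18^4 ≡ 115 (mod 179)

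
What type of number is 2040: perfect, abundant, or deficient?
abundant

Proper divisors of 2040: sum = 1 + 2 + 3 + 4 + 5 + 6 + 8 + 10 + ... + 408 + 510 + 680 + 1020 (31 divisors) = 4440
Since 4440 > 2040, 2040 is abundant.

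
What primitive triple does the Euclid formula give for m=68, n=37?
(3255, 5032, 5993)

Euclid's formula: a = m² - n², b = 2mn, c = m² + n²
m = 68, n = 37
a = 68² - 37² = 4624 - 1369 = 3255
b = 2 × 68 × 37 = 5032
c = 68² + 37² = 4624 + 1369 = 5993
Verification: 3255² + 5032² = 10595025 + 25321024 = 35916049 = 5993² ✓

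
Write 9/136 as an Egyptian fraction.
1/16 + 1/272

Greedy algorithm:
9/136: ceiling(136/9) = 16, use 1/16
1/272: ceiling(272/1) = 272, use 1/272
Result: 9/136 = 1/16 + 1/272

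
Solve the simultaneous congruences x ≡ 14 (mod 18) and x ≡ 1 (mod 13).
14

Using Chinese Remainder Theorem:
M = 18 × 13 = 234
M1 = 13, M2 = 18
y1 = 13^(-1) mod 18 = 7
y2 = 18^(-1) mod 13 = 8
x = (14×13×7 + 1×18×8) mod 234 = 14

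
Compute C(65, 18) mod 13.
0

Using Lucas' theorem:
Write n=65 and k=18 in base 13:
n in base 13: [5, 0]
k in base 13: [1, 5]
C(65,18) mod 13 = ∏ C(n_i, k_i) mod 13
Digit binomials (mod 13): C(5,1) = 5; C(0,5) = 0 (k_i > n_i)
Product: 5 × 0 = 0 ≡ 0 (mod 13)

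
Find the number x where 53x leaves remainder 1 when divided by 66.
5

gcd(53, 66) = 1, so the inverse exists.
Extended Euclidean algorithm on (66, 53):
66 = 1 × 53 + 13  ⟹  13 = (1)·66 + (-1)·53
53 = 4 × 13 + 1  ⟹  1 = (-4)·66 + (5)·53
So (5)·53 ≡ 1 (mod 66), i.e. 53^(-1) ≡ 5 (mod 66).
Check: 53 × 5 = 265 ≡ 1 (mod 66)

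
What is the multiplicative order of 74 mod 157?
156

157 is prime, so ord(74) divides φ(157) = 156.
Divisors of 156: 1, 2, 3, 4, 6, 12, 13, 26, 39, 52, 78, 156.
Repeated squaring: 74^1 ≡ 74, 74^2 ≡ 138, 74^4 ≡ 47, 74^8 ≡ 11, 74^16 ≡ 121, 74^32 ≡ 40, 74^64 ≡ 30, 74^128 ≡ 115 (mod 157).
Test 74^d mod 157 for each divisor d in increasing order:
74^1 ≡ 74
74^2 ≡ 138
74^3 = 74^2·74^1 ≡ 7
74^4 ≡ 47
74^6 = 74^4·74^2 ≡ 49
74^12 = 74^8·74^4 ≡ 46
74^13 = 74^8·74^4·74^1 ≡ 107
74^26 = 74^16·74^8·74^2 ≡ 145
74^39 = 74^32·74^4·74^2·74^1 ≡ 129
74^52 = 74^32·74^16·74^4 ≡ 144
74^78 = 74^64·74^8·74^4·74^2 ≡ 156
74^156 = 74^128·74^16·74^8·74^4 ≡ 1  ← first divisor giving 1
The order is 156.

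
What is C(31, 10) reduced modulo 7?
4

Using Lucas' theorem:
Write n=31 and k=10 in base 7:
n in base 7: [4, 3]
k in base 7: [1, 3]
C(31,10) mod 7 = ∏ C(n_i, k_i) mod 7
Digit binomials (mod 7): C(4,1) = 4; C(3,3) = 1
Product: 4 × 1 = 4 ≡ 4 (mod 7)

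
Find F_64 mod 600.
123

Matrix identity: Q^n = [[F_(n+1), F_n], [F_n, F_(n-1)]] with Q = [[1,1],[1,0]].
n = 64 = 1000000₂. Square-and-multiply, entries mod 600:
Q^1 = [[1,1],[1,0]]
Q^2 = (Q^1)² = [[2,1],[1,1]]
Q^4 = (Q^2)² = [[5,3],[3,2]]
Q^8 = (Q^4)² = [[34,21],[21,13]]
Q^16 = (Q^8)² = [[397,387],[387,10]]
Q^32 = (Q^16)² = [[178,309],[309,469]]
Q^64 = (Q^32)² = [[565,123],[123,442]]
F_64 mod 600 = Q^64[0][1] = 123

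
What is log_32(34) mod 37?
16

Baby-step giant-step with step n = ⌈√37⌉ = 7.
Baby steps 32^j mod 37 (j:value) for j=0..6: 0:1, 1:32, 2:25, 3:23, 4:33, 5:20, 6:11.
Giant-step multiplier: 32^(-7) ≡ 32^(36-7) = 32^29 ≡ 2 (mod 37).
Giant steps γ_i = 34·2^i mod 37: γ_0=34, γ_1=31, γ_2=25 (in table at j=2).
x = i·n + j = 2·7 + 2 = 16.
Check: 32^16 ≡ 34 (mod 37).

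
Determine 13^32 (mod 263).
27

Repeated squaring. Binary of 32 = 100000.
13^1 ≡ 13 (mod 263); 13^2 ≡ 169 (mod 263); 13^4 ≡ 157 (mod 263); 13^8 ≡ 190 (mod 263); 13^16 ≡ 69 (mod 263); 13^32 ≡ 27 (mod 263)
13^32 = 13^32 ≡ 27 (mod 263)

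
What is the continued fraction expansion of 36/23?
[1; 1, 1, 3, 3]

Euclidean algorithm steps:
36 = 1 × 23 + 13
23 = 1 × 13 + 10
13 = 1 × 10 + 3
10 = 3 × 3 + 1
3 = 3 × 1 + 0
Continued fraction: [1; 1, 1, 3, 3]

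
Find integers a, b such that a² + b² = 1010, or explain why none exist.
7² + 31² (a=7, b=31)

Factorization: 1010 = 2 × 5 × 101
By Fermat: n is sum of two squares iff every prime p ≡ 3 (mod 4) appears to even power.
All primes ≡ 3 (mod 4) appear to even power.
Search a = 0, 1, 2, … for 1010 - a² a perfect square: first hit at a = 7: 1010 - 49 = 961 = 31².
1010 = 7² + 31² = 49 + 961 ✓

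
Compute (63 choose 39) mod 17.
13

Using Lucas' theorem:
Write n=63 and k=39 in base 17:
n in base 17: [3, 12]
k in base 17: [2, 5]
C(63,39) mod 17 = ∏ C(n_i, k_i) mod 17
Digit binomials (mod 17): C(3,2) = 3; C(12,5) = 792 ≡ 10
Product: 3 × 10 = 30 ≡ 13 (mod 17)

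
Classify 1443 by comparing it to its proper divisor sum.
deficient

Proper divisors of 1443: sum = 1 + 3 + 13 + 37 + 39 + 111 + 481 = 685
Since 685 < 1443, 1443 is deficient.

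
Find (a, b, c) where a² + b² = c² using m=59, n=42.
(1717, 4956, 5245)

Euclid's formula: a = m² - n², b = 2mn, c = m² + n²
m = 59, n = 42
a = 59² - 42² = 3481 - 1764 = 1717
b = 2 × 59 × 42 = 4956
c = 59² + 42² = 3481 + 1764 = 5245
Verification: 1717² + 4956² = 2948089 + 24561936 = 27510025 = 5245² ✓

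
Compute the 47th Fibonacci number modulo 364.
281

Matrix identity: Q^n = [[F_(n+1), F_n], [F_n, F_(n-1)]] with Q = [[1,1],[1,0]].
n = 47 = 101111₂. Square-and-multiply, entries mod 364:
Q^1 = [[1,1],[1,0]]
Q^2 = (Q^1)² = [[2,1],[1,1]]
Q^5 = (Q^2)²·Q = [[8,5],[5,3]]
Q^11 = (Q^5)²·Q = [[144,89],[89,55]]
Q^23 = (Q^11)²·Q = [[140,265],[265,239]]
Q^47 = (Q^23)²·Q = [[252,281],[281,335]]
F_47 mod 364 = Q^47[0][1] = 281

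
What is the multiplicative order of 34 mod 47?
23

47 is prime, so ord(34) divides φ(47) = 46.
Divisors of 46: 1, 2, 23, 46.
Repeated squaring: 34^1 ≡ 34, 34^2 ≡ 28, 34^4 ≡ 32, 34^8 ≡ 37, 34^16 ≡ 6, 34^32 ≡ 36 (mod 47).
Test 34^d mod 47 for each divisor d in increasing order:
34^1 ≡ 34
34^2 ≡ 28
34^23 = 34^16·34^4·34^2·34^1 ≡ 1  ← first divisor giving 1
The order is 23.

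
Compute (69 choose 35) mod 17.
6

Using Lucas' theorem:
Write n=69 and k=35 in base 17:
n in base 17: [4, 1]
k in base 17: [2, 1]
C(69,35) mod 17 = ∏ C(n_i, k_i) mod 17
Digit binomials (mod 17): C(4,2) = 6; C(1,1) = 1
Product: 6 × 1 = 6 ≡ 6 (mod 17)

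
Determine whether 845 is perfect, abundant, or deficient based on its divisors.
deficient

Proper divisors of 845: sum = 1 + 5 + 13 + 65 + 169 = 253
Since 253 < 845, 845 is deficient.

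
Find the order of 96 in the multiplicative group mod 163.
81

163 is prime, so ord(96) divides φ(163) = 162.
Divisors of 162: 1, 2, 3, 6, 9, 18, 27, 54, 81, 162.
Repeated squaring: 96^1 ≡ 96, 96^2 ≡ 88, 96^4 ≡ 83, 96^8 ≡ 43, 96^16 ≡ 56, 96^32 ≡ 39, 96^64 ≡ 54, 96^128 ≡ 145 (mod 163).
Test 96^d mod 163 for each divisor d in increasing order:
96^1 ≡ 96
96^2 ≡ 88
96^3 = 96^2·96^1 ≡ 135
96^6 = 96^4·96^2 ≡ 132
96^9 = 96^8·96^1 ≡ 53
96^18 = 96^16·96^2 ≡ 38
96^27 = 96^16·96^8·96^2·96^1 ≡ 58
96^54 = 96^32·96^16·96^4·96^2 ≡ 104
96^81 = 96^64·96^16·96^1 ≡ 1  ← first divisor giving 1
The order is 81.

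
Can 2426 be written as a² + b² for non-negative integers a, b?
5² + 49² (a=5, b=49)

Factorization: 2426 = 2 × 1213
By Fermat: n is sum of two squares iff every prime p ≡ 3 (mod 4) appears to even power.
All primes ≡ 3 (mod 4) appear to even power.
Search a = 0, 1, 2, … for 2426 - a² a perfect square: first hit at a = 5: 2426 - 25 = 2401 = 49².
2426 = 5² + 49² = 25 + 2401 ✓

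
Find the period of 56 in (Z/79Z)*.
6

79 is prime, so ord(56) divides φ(79) = 78.
Divisors of 78: 1, 2, 3, 6, 13, 26, 39, 78.
Repeated squaring: 56^1 ≡ 56, 56^2 ≡ 55, 56^4 ≡ 23, 56^8 ≡ 55, 56^16 ≡ 23, 56^32 ≡ 55, 56^64 ≡ 23 (mod 79).
Test 56^d mod 79 for each divisor d in increasing order:
56^1 ≡ 56
56^2 ≡ 55
56^3 = 56^2·56^1 ≡ 78
56^6 = 56^4·56^2 ≡ 1  ← first divisor giving 1
The order is 6.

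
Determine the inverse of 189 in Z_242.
105

gcd(189, 242) = 1, so the inverse exists.
Extended Euclidean algorithm on (242, 189):
242 = 1 × 189 + 53  ⟹  53 = (1)·242 + (-1)·189
189 = 3 × 53 + 30  ⟹  30 = (-3)·242 + (4)·189
53 = 1 × 30 + 23  ⟹  23 = (4)·242 + (-5)·189
30 = 1 × 23 + 7  ⟹  7 = (-7)·242 + (9)·189
23 = 3 × 7 + 2  ⟹  2 = (25)·242 + (-32)·189
7 = 3 × 2 + 1  ⟹  1 = (-82)·242 + (105)·189
So (105)·189 ≡ 1 (mod 242), i.e. 189^(-1) ≡ 105 (mod 242).
Check: 189 × 105 = 19845 ≡ 1 (mod 242)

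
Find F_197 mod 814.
431

Matrix identity: Q^n = [[F_(n+1), F_n], [F_n, F_(n-1)]] with Q = [[1,1],[1,0]].
n = 197 = 11000101₂. Square-and-multiply, entries mod 814:
Q^1 = [[1,1],[1,0]]
Q^3 = (Q^1)²·Q = [[3,2],[2,1]]
Q^6 = (Q^3)² = [[13,8],[8,5]]
Q^12 = (Q^6)² = [[233,144],[144,89]]
Q^24 = (Q^12)² = [[137,784],[784,167]]
Q^49 = (Q^24)²·Q = [[781,133],[133,648]]
Q^98 = (Q^49)² = [[56,395],[395,475]]
Q^197 = (Q^98)²·Q = [[164,431],[431,547]]
F_197 mod 814 = Q^197[0][1] = 431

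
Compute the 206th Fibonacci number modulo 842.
3

Matrix identity: Q^n = [[F_(n+1), F_n], [F_n, F_(n-1)]] with Q = [[1,1],[1,0]].
n = 206 = 11001110₂. Square-and-multiply, entries mod 842:
Q^1 = [[1,1],[1,0]]
Q^3 = (Q^1)²·Q = [[3,2],[2,1]]
Q^6 = (Q^3)² = [[13,8],[8,5]]
Q^12 = (Q^6)² = [[233,144],[144,89]]
Q^25 = (Q^12)²·Q = [[145,87],[87,58]]
Q^51 = (Q^25)²·Q = [[787,808],[808,821]]
Q^103 = (Q^51)²·Q = [[29,813],[813,58]]
Q^206 = (Q^103)² = [[840,3],[3,837]]
F_206 mod 842 = Q^206[0][1] = 3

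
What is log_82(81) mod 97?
8

Baby-step giant-step with step n = ⌈√97⌉ = 10.
Baby steps 82^j mod 97 (j:value) for j=0..9: 0:1, 1:82, 2:31, 3:20, 4:88, 5:38, 6:12, 7:14, 8:81, 9:46.
h = 81 is already in the table at j=8, so x = 8.
Check: 82^8 ≡ 81 (mod 97).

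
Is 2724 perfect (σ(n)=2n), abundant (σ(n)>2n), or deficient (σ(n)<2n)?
abundant

Proper divisors of 2724: sum = 1 + 2 + 3 + 4 + 6 + 12 + 227 + 454 + 681 + 908 + 1362 = 3660
Since 3660 > 2724, 2724 is abundant.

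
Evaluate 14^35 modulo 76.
72

Repeated squaring. Binary of 35 = 100011.
14^1 ≡ 14 (mod 76); 14^2 ≡ 44 (mod 76); 14^4 ≡ 36 (mod 76); 14^8 ≡ 4 (mod 76); 14^16 ≡ 16 (mod 76); 14^32 ≡ 28 (mod 76)
14^35 = 14^1 × 14^2 × 14^32 ≡ 72 (mod 76)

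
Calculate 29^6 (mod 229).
172

Repeated squaring. Binary of 6 = 110.
29^1 ≡ 29 (mod 229); 29^2 ≡ 154 (mod 229); 29^4 ≡ 129 (mod 229)
29^6 = 29^2 × 29^4 ≡ 172 (mod 229)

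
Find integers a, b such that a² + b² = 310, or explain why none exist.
Not possible

Factorization: 310 = 2 × 5 × 31
By Fermat: n is sum of two squares iff every prime p ≡ 3 (mod 4) appears to even power.
Prime(s) ≡ 3 (mod 4) with odd exponent: [(31, 1)]
Therefore 310 cannot be expressed as a² + b².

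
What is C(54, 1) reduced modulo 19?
16

Using Lucas' theorem:
Write n=54 and k=1 in base 19:
n in base 19: [2, 16]
k in base 19: [0, 1]
C(54,1) mod 19 = ∏ C(n_i, k_i) mod 19
Digit binomials (mod 19): C(2,0) = 1; C(16,1) = 16
Product: 1 × 16 = 16 ≡ 16 (mod 19)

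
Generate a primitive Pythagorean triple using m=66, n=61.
(635, 8052, 8077)

Euclid's formula: a = m² - n², b = 2mn, c = m² + n²
m = 66, n = 61
a = 66² - 61² = 4356 - 3721 = 635
b = 2 × 66 × 61 = 8052
c = 66² + 61² = 4356 + 3721 = 8077
Verification: 635² + 8052² = 403225 + 64834704 = 65237929 = 8077² ✓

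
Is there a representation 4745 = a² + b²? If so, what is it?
11² + 68² (a=11, b=68)

Factorization: 4745 = 5 × 13 × 73
By Fermat: n is sum of two squares iff every prime p ≡ 3 (mod 4) appears to even power.
All primes ≡ 3 (mod 4) appear to even power.
Search a = 0, 1, 2, … for 4745 - a² a perfect square: first hit at a = 11: 4745 - 121 = 4624 = 68².
4745 = 11² + 68² = 121 + 4624 ✓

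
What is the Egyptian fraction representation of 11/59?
1/6 + 1/51 + 1/6018

Greedy algorithm:
11/59: ceiling(59/11) = 6, use 1/6
7/354: ceiling(354/7) = 51, use 1/51
1/6018: ceiling(6018/1) = 6018, use 1/6018
Result: 11/59 = 1/6 + 1/51 + 1/6018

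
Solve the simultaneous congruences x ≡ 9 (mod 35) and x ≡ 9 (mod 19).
9

Using Chinese Remainder Theorem:
M = 35 × 19 = 665
M1 = 19, M2 = 35
y1 = 19^(-1) mod 35 = 24
y2 = 35^(-1) mod 19 = 6
x = (9×19×24 + 9×35×6) mod 665 = 9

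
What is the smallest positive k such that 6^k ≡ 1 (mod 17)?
16

17 is prime, so ord(6) divides φ(17) = 16.
Divisors of 16: 1, 2, 4, 8, 16.
Repeated squaring: 6^1 ≡ 6, 6^2 ≡ 2, 6^4 ≡ 4, 6^8 ≡ 16, 6^16 ≡ 1 (mod 17).
Test 6^d mod 17 for each divisor d in increasing order:
6^1 ≡ 6
6^2 ≡ 2
6^4 ≡ 4
6^8 ≡ 16
6^16 ≡ 1  ← first divisor giving 1
The order is 16.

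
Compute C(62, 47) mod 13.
11

Using Lucas' theorem:
Write n=62 and k=47 in base 13:
n in base 13: [4, 10]
k in base 13: [3, 8]
C(62,47) mod 13 = ∏ C(n_i, k_i) mod 13
Digit binomials (mod 13): C(4,3) = 4; C(10,8) = 45 ≡ 6
Product: 4 × 6 = 24 ≡ 11 (mod 13)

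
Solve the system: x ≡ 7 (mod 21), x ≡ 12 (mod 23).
196

Using Chinese Remainder Theorem:
M = 21 × 23 = 483
M1 = 23, M2 = 21
y1 = 23^(-1) mod 21 = 11
y2 = 21^(-1) mod 23 = 11
x = (7×23×11 + 12×21×11) mod 483 = 196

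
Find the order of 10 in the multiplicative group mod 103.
34

103 is prime, so ord(10) divides φ(103) = 102.
Divisors of 102: 1, 2, 3, 6, 17, 34, 51, 102.
Repeated squaring: 10^1 ≡ 10, 10^2 ≡ 100, 10^4 ≡ 9, 10^8 ≡ 81, 10^16 ≡ 72, 10^32 ≡ 34, 10^64 ≡ 23 (mod 103).
Test 10^d mod 103 for each divisor d in increasing order:
10^1 ≡ 10
10^2 ≡ 100
10^3 = 10^2·10^1 ≡ 73
10^6 = 10^4·10^2 ≡ 76
10^17 = 10^16·10^1 ≡ 102
10^34 = 10^32·10^2 ≡ 1  ← first divisor giving 1
The order is 34.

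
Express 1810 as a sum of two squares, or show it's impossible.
17² + 39² (a=17, b=39)

Factorization: 1810 = 2 × 5 × 181
By Fermat: n is sum of two squares iff every prime p ≡ 3 (mod 4) appears to even power.
All primes ≡ 3 (mod 4) appear to even power.
Search a = 0, 1, 2, … for 1810 - a² a perfect square: first hit at a = 17: 1810 - 289 = 1521 = 39².
1810 = 17² + 39² = 289 + 1521 ✓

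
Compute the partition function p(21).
792

p(n) counts ways to write n as a sum of positive integers (order ignored).
Euler's pentagonal recurrence: p(k) = p(k-1) + p(k-2) - p(k-5) - p(k-7) + p(k-12) + p(k-15) - ... (offsets j(3j∓1)/2, signs ++--, p(0)=1, p(<0)=0).
DP table for k = 0..20: p(0)=1, p(1)=1, p(2)=2, p(3)=3, p(4)=5, p(5)=7, p(6)=11, p(7)=15, p(8)=22, p(9)=30, p(10)=42, p(11)=56, p(12)=77, p(13)=101, p(14)=135, p(15)=176, p(16)=231, p(17)=297, p(18)=385, p(19)=490, p(20)=627.
Final step: p(21) = p(20) + p(19) - p(16) - p(14) + p(9) + p(6)
= 627 + 490 - 231 - 135 + 30 + 11
= 792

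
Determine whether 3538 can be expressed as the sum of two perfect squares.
17² + 57² (a=17, b=57)

Factorization: 3538 = 2 × 29 × 61
By Fermat: n is sum of two squares iff every prime p ≡ 3 (mod 4) appears to even power.
All primes ≡ 3 (mod 4) appear to even power.
Search a = 0, 1, 2, … for 3538 - a² a perfect square: first hit at a = 17: 3538 - 289 = 3249 = 57².
3538 = 17² + 57² = 289 + 3249 ✓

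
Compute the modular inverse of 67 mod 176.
155

gcd(67, 176) = 1, so the inverse exists.
Extended Euclidean algorithm on (176, 67):
176 = 2 × 67 + 42  ⟹  42 = (1)·176 + (-2)·67
67 = 1 × 42 + 25  ⟹  25 = (-1)·176 + (3)·67
42 = 1 × 25 + 17  ⟹  17 = (2)·176 + (-5)·67
25 = 1 × 17 + 8  ⟹  8 = (-3)·176 + (8)·67
17 = 2 × 8 + 1  ⟹  1 = (8)·176 + (-21)·67
So (-21)·67 ≡ 1 (mod 176), i.e. 67^(-1) ≡ -21 ≡ 155 (mod 176).
Check: 67 × 155 = 10385 ≡ 1 (mod 176)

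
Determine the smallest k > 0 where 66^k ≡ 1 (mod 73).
24

73 is prime, so ord(66) divides φ(73) = 72.
Divisors of 72: 1, 2, 3, 4, 6, 8, 9, 12, 18, 24, 36, 72.
Repeated squaring: 66^1 ≡ 66, 66^2 ≡ 49, 66^4 ≡ 65, 66^8 ≡ 64, 66^16 ≡ 8, 66^32 ≡ 64, 66^64 ≡ 8 (mod 73).
Test 66^d mod 73 for each divisor d in increasing order:
66^1 ≡ 66
66^2 ≡ 49
66^3 = 66^2·66^1 ≡ 22
66^4 ≡ 65
66^6 = 66^4·66^2 ≡ 46
66^8 ≡ 64
66^9 = 66^8·66^1 ≡ 63
66^12 = 66^8·66^4 ≡ 72
66^18 = 66^16·66^2 ≡ 27
66^24 = 66^16·66^8 ≡ 1  ← first divisor giving 1
The order is 24.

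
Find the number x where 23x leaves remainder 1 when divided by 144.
119

gcd(23, 144) = 1, so the inverse exists.
Extended Euclidean algorithm on (144, 23):
144 = 6 × 23 + 6  ⟹  6 = (1)·144 + (-6)·23
23 = 3 × 6 + 5  ⟹  5 = (-3)·144 + (19)·23
6 = 1 × 5 + 1  ⟹  1 = (4)·144 + (-25)·23
So (-25)·23 ≡ 1 (mod 144), i.e. 23^(-1) ≡ -25 ≡ 119 (mod 144).
Check: 23 × 119 = 2737 ≡ 1 (mod 144)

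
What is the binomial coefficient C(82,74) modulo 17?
11

Using Lucas' theorem:
Write n=82 and k=74 in base 17:
n in base 17: [4, 14]
k in base 17: [4, 6]
C(82,74) mod 17 = ∏ C(n_i, k_i) mod 17
Digit binomials (mod 17): C(4,4) = 1; C(14,6) = 3003 ≡ 11
Product: 1 × 11 = 11 ≡ 11 (mod 17)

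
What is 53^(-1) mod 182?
79

gcd(53, 182) = 1, so the inverse exists.
Extended Euclidean algorithm on (182, 53):
182 = 3 × 53 + 23  ⟹  23 = (1)·182 + (-3)·53
53 = 2 × 23 + 7  ⟹  7 = (-2)·182 + (7)·53
23 = 3 × 7 + 2  ⟹  2 = (7)·182 + (-24)·53
7 = 3 × 2 + 1  ⟹  1 = (-23)·182 + (79)·53
So (79)·53 ≡ 1 (mod 182), i.e. 53^(-1) ≡ 79 (mod 182).
Check: 53 × 79 = 4187 ≡ 1 (mod 182)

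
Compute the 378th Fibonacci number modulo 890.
264

Matrix identity: Q^n = [[F_(n+1), F_n], [F_n, F_(n-1)]] with Q = [[1,1],[1,0]].
n = 378 = 101111010₂. Square-and-multiply, entries mod 890:
Q^1 = [[1,1],[1,0]]
Q^2 = (Q^1)² = [[2,1],[1,1]]
Q^5 = (Q^2)²·Q = [[8,5],[5,3]]
Q^11 = (Q^5)²·Q = [[144,89],[89,55]]
Q^23 = (Q^11)²·Q = [[88,177],[177,801]]
Q^47 = (Q^23)²·Q = [[626,803],[803,713]]
Q^94 = (Q^47)² = [[725,97],[97,628]]
Q^189 = (Q^94)²·Q = [[555,144],[144,411]]
Q^378 = (Q^189)² = [[351,264],[264,87]]
F_378 mod 890 = Q^378[0][1] = 264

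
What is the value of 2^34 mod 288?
160

Repeated squaring. Binary of 34 = 100010.
2^1 ≡ 2 (mod 288); 2^2 ≡ 4 (mod 288); 2^4 ≡ 16 (mod 288); 2^8 ≡ 256 (mod 288); 2^16 ≡ 160 (mod 288); 2^32 ≡ 256 (mod 288)
2^34 = 2^2 × 2^32 ≡ 160 (mod 288)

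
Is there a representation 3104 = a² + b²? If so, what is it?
20² + 52² (a=20, b=52)

Factorization: 3104 = 2^5 × 97
By Fermat: n is sum of two squares iff every prime p ≡ 3 (mod 4) appears to even power.
All primes ≡ 3 (mod 4) appear to even power.
Search a = 0, 1, 2, … for 3104 - a² a perfect square: first hit at a = 20: 3104 - 400 = 2704 = 52².
3104 = 20² + 52² = 400 + 2704 ✓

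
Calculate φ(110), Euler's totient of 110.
40

110 = 2 × 5 × 11
φ(n) = n × ∏(1 - 1/p) for each prime p dividing n
φ(110) = 110 × (1 - 1/2) × (1 - 1/5) × (1 - 1/11) = 40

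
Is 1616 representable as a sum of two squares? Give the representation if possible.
4² + 40² (a=4, b=40)

Factorization: 1616 = 2^4 × 101
By Fermat: n is sum of two squares iff every prime p ≡ 3 (mod 4) appears to even power.
All primes ≡ 3 (mod 4) appear to even power.
Search a = 0, 1, 2, … for 1616 - a² a perfect square: first hit at a = 4: 1616 - 16 = 1600 = 40².
1616 = 4² + 40² = 16 + 1600 ✓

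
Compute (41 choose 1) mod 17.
7

Using Lucas' theorem:
Write n=41 and k=1 in base 17:
n in base 17: [2, 7]
k in base 17: [0, 1]
C(41,1) mod 17 = ∏ C(n_i, k_i) mod 17
Digit binomials (mod 17): C(2,0) = 1; C(7,1) = 7
Product: 1 × 7 = 7 ≡ 7 (mod 17)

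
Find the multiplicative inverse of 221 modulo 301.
79

gcd(221, 301) = 1, so the inverse exists.
Extended Euclidean algorithm on (301, 221):
301 = 1 × 221 + 80  ⟹  80 = (1)·301 + (-1)·221
221 = 2 × 80 + 61  ⟹  61 = (-2)·301 + (3)·221
80 = 1 × 61 + 19  ⟹  19 = (3)·301 + (-4)·221
61 = 3 × 19 + 4  ⟹  4 = (-11)·301 + (15)·221
19 = 4 × 4 + 3  ⟹  3 = (47)·301 + (-64)·221
4 = 1 × 3 + 1  ⟹  1 = (-58)·301 + (79)·221
So (79)·221 ≡ 1 (mod 301), i.e. 221^(-1) ≡ 79 (mod 301).
Check: 221 × 79 = 17459 ≡ 1 (mod 301)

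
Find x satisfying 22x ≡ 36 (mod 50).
x ≡ 13 (mod 25)

gcd(22, 50) = 2, which divides 36, so solutions exist.
Divide through by 2: 11x ≡ 18 (mod 25).
Find 11^(-1) mod 25 by the extended Euclidean algorithm:
25 = 2 × 11 + 3  ⟹  3 = (1)·25 + (-2)·11
11 = 3 × 3 + 2  ⟹  2 = (-3)·25 + (7)·11
3 = 1 × 2 + 1  ⟹  1 = (4)·25 + (-9)·11
So (-9)·11 ≡ 1 (mod 25), i.e. 11^(-1) ≡ -9 ≡ 16 (mod 25).
x ≡ 16 × 18 = 288 ≡ 13 (mod 25).
Check: 22 × 13 = 286 ≡ 36 (mod 50).
x ≡ 13 (mod 25), giving 2 solutions mod 50.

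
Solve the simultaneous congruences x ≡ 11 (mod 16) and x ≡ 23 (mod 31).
395

Using Chinese Remainder Theorem:
M = 16 × 31 = 496
M1 = 31, M2 = 16
y1 = 31^(-1) mod 16 = 15
y2 = 16^(-1) mod 31 = 2
x = (11×31×15 + 23×16×2) mod 496 = 395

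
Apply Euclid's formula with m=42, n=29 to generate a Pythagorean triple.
(923, 2436, 2605)

Euclid's formula: a = m² - n², b = 2mn, c = m² + n²
m = 42, n = 29
a = 42² - 29² = 1764 - 841 = 923
b = 2 × 42 × 29 = 2436
c = 42² + 29² = 1764 + 841 = 2605
Verification: 923² + 2436² = 851929 + 5934096 = 6786025 = 2605² ✓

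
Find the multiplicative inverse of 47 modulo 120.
23

gcd(47, 120) = 1, so the inverse exists.
Extended Euclidean algorithm on (120, 47):
120 = 2 × 47 + 26  ⟹  26 = (1)·120 + (-2)·47
47 = 1 × 26 + 21  ⟹  21 = (-1)·120 + (3)·47
26 = 1 × 21 + 5  ⟹  5 = (2)·120 + (-5)·47
21 = 4 × 5 + 1  ⟹  1 = (-9)·120 + (23)·47
So (23)·47 ≡ 1 (mod 120), i.e. 47^(-1) ≡ 23 (mod 120).
Check: 47 × 23 = 1081 ≡ 1 (mod 120)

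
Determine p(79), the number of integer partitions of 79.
13848650

p(n) counts ways to write n as a sum of positive integers (order ignored).
Euler's pentagonal recurrence: p(k) = p(k-1) + p(k-2) - p(k-5) - p(k-7) + p(k-12) + p(k-15) - ... (offsets j(3j∓1)/2, signs ++--, p(0)=1, p(<0)=0).
DP table for k = 0..78: p(0)=1, p(1)=1, p(2)=2, p(3)=3, p(4)=5, p(5)=7, p(6)=11, p(7)=15, p(8)=22, p(9)=30, p(10)=42, p(11)=56, p(12)=77, p(13)=101, p(14)=135, p(15)=176, p(16)=231, p(17)=297, p(18)=385, p(19)=490, p(20)=627, p(21)=792, p(22)=1002, p(23)=1255, p(24)=1575, p(25)=1958, p(26)=2436, p(27)=3010, p(28)=3718, p(29)=4565, p(30)=5604, p(31)=6842, p(32)=8349, p(33)=10143, p(34)=12310, p(35)=14883, p(36)=17977, p(37)=21637, p(38)=26015, p(39)=31185, p(40)=37338, p(41)=44583, p(42)=53174, p(43)=63261, p(44)=75175, p(45)=89134, p(46)=105558, p(47)=124754, p(48)=147273, p(49)=173525, p(50)=204226, p(51)=239943, p(52)=281589, p(53)=329931, p(54)=386155, p(55)=451276, p(56)=526823, p(57)=614154, p(58)=715220, p(59)=831820, p(60)=966467, p(61)=1121505, p(62)=1300156, p(63)=1505499, p(64)=1741630, p(65)=2012558, p(66)=2323520, p(67)=2679689, p(68)=3087735, p(69)=3554345, p(70)=4087968, p(71)=4697205, p(72)=5392783, p(73)=6185689, p(74)=7089500, p(75)=8118264, p(76)=9289091, p(77)=10619863, p(78)=12132164.
Final step: p(79) = p(78) + p(77) - p(74) - p(72) + p(67) + p(64) - p(57) - p(53) + p(44) + p(39) - p(28) - p(22) + p(9) + p(2)
= 12132164 + 10619863 - 7089500 - 5392783 + 2679689 + 1741630 - 614154 - 329931 + 75175 + 31185 - 3718 - 1002 + 30 + 2
= 13848650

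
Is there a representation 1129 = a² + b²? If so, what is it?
20² + 27² (a=20, b=27)

Factorization: 1129 = 1129
By Fermat: n is sum of two squares iff every prime p ≡ 3 (mod 4) appears to even power.
All primes ≡ 3 (mod 4) appear to even power.
Search a = 0, 1, 2, … for 1129 - a² a perfect square: first hit at a = 20: 1129 - 400 = 729 = 27².
1129 = 20² + 27² = 400 + 729 ✓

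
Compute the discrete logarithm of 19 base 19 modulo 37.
1

Baby-step giant-step with step n = ⌈√37⌉ = 7.
Baby steps 19^j mod 37 (j:value) for j=0..6: 0:1, 1:19, 2:28, 3:14, 4:7, 5:22, 6:11.
h = 19 is already in the table at j=1, so x = 1.
Check: 19^1 ≡ 19 (mod 37).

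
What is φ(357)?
192

357 = 3 × 7 × 17
φ(n) = n × ∏(1 - 1/p) for each prime p dividing n
φ(357) = 357 × (1 - 1/3) × (1 - 1/7) × (1 - 1/17) = 192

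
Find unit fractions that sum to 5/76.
1/16 + 1/304

Greedy algorithm:
5/76: ceiling(76/5) = 16, use 1/16
1/304: ceiling(304/1) = 304, use 1/304
Result: 5/76 = 1/16 + 1/304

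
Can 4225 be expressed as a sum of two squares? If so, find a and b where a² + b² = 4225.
0² + 65² (a=0, b=65)

Factorization: 4225 = 5^2 × 13^2
By Fermat: n is sum of two squares iff every prime p ≡ 3 (mod 4) appears to even power.
All primes ≡ 3 (mod 4) appear to even power.
Search a = 0, 1, 2, … for 4225 - a² a perfect square: first hit at a = 0: 4225 - 0 = 4225 = 65².
4225 = 0² + 65² = 0 + 4225 ✓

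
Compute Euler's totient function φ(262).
130

262 = 2 × 131
φ(n) = n × ∏(1 - 1/p) for each prime p dividing n
φ(262) = 262 × (1 - 1/2) × (1 - 1/131) = 130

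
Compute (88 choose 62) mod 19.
14

Using Lucas' theorem:
Write n=88 and k=62 in base 19:
n in base 19: [4, 12]
k in base 19: [3, 5]
C(88,62) mod 19 = ∏ C(n_i, k_i) mod 19
Digit binomials (mod 19): C(4,3) = 4; C(12,5) = 792 ≡ 13
Product: 4 × 13 = 52 ≡ 14 (mod 19)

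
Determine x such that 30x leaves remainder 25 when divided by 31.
x ≡ 6 (mod 31)

gcd(30, 31) = 1, which divides 25, so solutions exist.
Find 30^(-1) mod 31 by the extended Euclidean algorithm:
31 = 1 × 30 + 1  ⟹  1 = (1)·31 + (-1)·30
So (-1)·30 ≡ 1 (mod 31), i.e. 30^(-1) ≡ -1 ≡ 30 (mod 31).
x ≡ 30 × 25 = 750 ≡ 6 (mod 31).
Check: 30 × 6 = 180 ≡ 25 (mod 31).
Unique solution: x ≡ 6 (mod 31)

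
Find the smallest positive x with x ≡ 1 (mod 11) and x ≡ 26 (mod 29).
287

Using Chinese Remainder Theorem:
M = 11 × 29 = 319
M1 = 29, M2 = 11
y1 = 29^(-1) mod 11 = 8
y2 = 11^(-1) mod 29 = 8
x = (1×29×8 + 26×11×8) mod 319 = 287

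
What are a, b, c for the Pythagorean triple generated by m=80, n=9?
(6319, 1440, 6481)

Euclid's formula: a = m² - n², b = 2mn, c = m² + n²
m = 80, n = 9
a = 80² - 9² = 6400 - 81 = 6319
b = 2 × 80 × 9 = 1440
c = 80² + 9² = 6400 + 81 = 6481
Verification: 6319² + 1440² = 39929761 + 2073600 = 42003361 = 6481² ✓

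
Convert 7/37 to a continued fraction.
[0; 5, 3, 2]

Euclidean algorithm steps:
7 = 0 × 37 + 7
37 = 5 × 7 + 2
7 = 3 × 2 + 1
2 = 2 × 1 + 0
Continued fraction: [0; 5, 3, 2]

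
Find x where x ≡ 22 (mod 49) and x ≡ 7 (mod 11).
414

Using Chinese Remainder Theorem:
M = 49 × 11 = 539
M1 = 11, M2 = 49
y1 = 11^(-1) mod 49 = 9
y2 = 49^(-1) mod 11 = 9
x = (22×11×9 + 7×49×9) mod 539 = 414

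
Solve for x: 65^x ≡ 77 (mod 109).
93

Baby-step giant-step with step n = ⌈√109⌉ = 11.
Baby steps 65^j mod 109 (j:value) for j=0..10: 0:1, 1:65, 2:83, 3:54, 4:22, 5:13, 6:82, 7:98, 8:48, 9:68, 10:60.
Giant-step multiplier: 65^(-11) ≡ 65^(108-11) = 65^97 ≡ 59 (mod 109).
Giant steps γ_i = 77·59^i mod 109: γ_0=77, γ_1=74, γ_2=6, γ_3=27, γ_4=67, γ_5=29, γ_6=76, γ_7=15, γ_8=13 (in table at j=5).
x = i·n + j = 8·11 + 5 = 93.
Check: 65^93 ≡ 77 (mod 109).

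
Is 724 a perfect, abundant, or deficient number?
deficient

Proper divisors of 724: sum = 1 + 2 + 4 + 181 + 362 = 550
Since 550 < 724, 724 is deficient.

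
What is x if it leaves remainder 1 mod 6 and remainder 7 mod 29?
7

Using Chinese Remainder Theorem:
M = 6 × 29 = 174
M1 = 29, M2 = 6
y1 = 29^(-1) mod 6 = 5
y2 = 6^(-1) mod 29 = 5
x = (1×29×5 + 7×6×5) mod 174 = 7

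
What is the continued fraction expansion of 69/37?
[1; 1, 6, 2, 2]

Euclidean algorithm steps:
69 = 1 × 37 + 32
37 = 1 × 32 + 5
32 = 6 × 5 + 2
5 = 2 × 2 + 1
2 = 2 × 1 + 0
Continued fraction: [1; 1, 6, 2, 2]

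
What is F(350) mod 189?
188

Matrix identity: Q^n = [[F_(n+1), F_n], [F_n, F_(n-1)]] with Q = [[1,1],[1,0]].
n = 350 = 101011110₂. Square-and-multiply, entries mod 189:
Q^1 = [[1,1],[1,0]]
Q^2 = (Q^1)² = [[2,1],[1,1]]
Q^5 = (Q^2)²·Q = [[8,5],[5,3]]
Q^10 = (Q^5)² = [[89,55],[55,34]]
Q^21 = (Q^10)²·Q = [[134,173],[173,150]]
Q^43 = (Q^21)²·Q = [[60,68],[68,181]]
Q^87 = (Q^43)²·Q = [[42,97],[97,134]]
Q^175 = (Q^87)²·Q = [[84,22],[22,62]]
Q^350 = (Q^175)² = [[169,188],[188,170]]
F_350 mod 189 = Q^350[0][1] = 188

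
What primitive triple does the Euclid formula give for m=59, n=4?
(3465, 472, 3497)

Euclid's formula: a = m² - n², b = 2mn, c = m² + n²
m = 59, n = 4
a = 59² - 4² = 3481 - 16 = 3465
b = 2 × 59 × 4 = 472
c = 59² + 4² = 3481 + 16 = 3497
Verification: 3465² + 472² = 12006225 + 222784 = 12229009 = 3497² ✓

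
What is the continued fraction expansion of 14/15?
[0; 1, 14]

Euclidean algorithm steps:
14 = 0 × 15 + 14
15 = 1 × 14 + 1
14 = 14 × 1 + 0
Continued fraction: [0; 1, 14]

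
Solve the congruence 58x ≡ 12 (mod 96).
x ≡ 30 (mod 48)

gcd(58, 96) = 2, which divides 12, so solutions exist.
Divide through by 2: 29x ≡ 6 (mod 48).
Find 29^(-1) mod 48 by the extended Euclidean algorithm:
48 = 1 × 29 + 19  ⟹  19 = (1)·48 + (-1)·29
29 = 1 × 19 + 10  ⟹  10 = (-1)·48 + (2)·29
19 = 1 × 10 + 9  ⟹  9 = (2)·48 + (-3)·29
10 = 1 × 9 + 1  ⟹  1 = (-3)·48 + (5)·29
So (5)·29 ≡ 1 (mod 48), i.e. 29^(-1) ≡ 5 (mod 48).
x ≡ 5 × 6 = 30 ≡ 30 (mod 48).
Check: 58 × 30 = 1740 ≡ 12 (mod 96).
x ≡ 30 (mod 48), giving 2 solutions mod 96.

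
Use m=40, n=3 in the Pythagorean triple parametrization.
(1591, 240, 1609)

Euclid's formula: a = m² - n², b = 2mn, c = m² + n²
m = 40, n = 3
a = 40² - 3² = 1600 - 9 = 1591
b = 2 × 40 × 3 = 240
c = 40² + 3² = 1600 + 9 = 1609
Verification: 1591² + 240² = 2531281 + 57600 = 2588881 = 1609² ✓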